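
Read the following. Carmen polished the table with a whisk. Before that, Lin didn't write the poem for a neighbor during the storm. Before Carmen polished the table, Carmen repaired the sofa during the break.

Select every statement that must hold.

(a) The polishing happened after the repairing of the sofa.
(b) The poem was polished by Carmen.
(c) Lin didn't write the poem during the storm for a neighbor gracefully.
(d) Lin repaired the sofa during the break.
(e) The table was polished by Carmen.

(a) Entailed — the narrative places the repairing before the polishing.
(b) Not entailed — Carmen polished the table, not the poem; the poem belongs to the writing event.
(c) Entailed — under negation, adding a further restriction is entailed: if no such writing event occurred, none occurred gracefully either.
(d) Not entailed — the passage has Carmen repairing the sofa, not Lin.
(e) Entailed — dropping 'with a whisk' leaves a sub-description the original still satisfies.

(a), (c), (e)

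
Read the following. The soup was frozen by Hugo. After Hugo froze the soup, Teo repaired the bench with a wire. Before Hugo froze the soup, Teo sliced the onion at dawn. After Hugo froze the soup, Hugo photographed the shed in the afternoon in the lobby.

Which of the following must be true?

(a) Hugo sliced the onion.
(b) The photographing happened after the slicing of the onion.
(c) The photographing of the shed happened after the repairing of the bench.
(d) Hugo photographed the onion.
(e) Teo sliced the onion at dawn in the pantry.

(a) Not entailed — the passage has Teo slicing the onion, not Hugo.
(b) Entailed — the narrative places the slicing before the photographing.
(c) Not entailed — the narrative doesn't order the repairing relative to the photographing.
(d) Not entailed — Hugo photographed the shed, not the onion; the onion belongs to the slicing event.
(e) Not entailed — 'in the pantry' adds information not in the original event.

(b)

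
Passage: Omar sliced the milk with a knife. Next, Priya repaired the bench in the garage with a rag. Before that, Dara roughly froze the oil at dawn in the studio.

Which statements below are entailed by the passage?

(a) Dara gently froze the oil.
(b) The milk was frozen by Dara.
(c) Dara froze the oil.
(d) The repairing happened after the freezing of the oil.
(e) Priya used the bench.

(c), (d)

(a) Not entailed — 'gently' adds a manner not in (and inconsistent with) the original.
(b) Not entailed — Dara froze the oil, not the milk; the milk belongs to the slicing event.
(c) Entailed — this follows by dropping conjuncts from the freezing event's description.
(d) Entailed — the narrative places the freezing before the repairing.
(e) Not entailed — the bench is the patient, not an instrument — Priya used a rag.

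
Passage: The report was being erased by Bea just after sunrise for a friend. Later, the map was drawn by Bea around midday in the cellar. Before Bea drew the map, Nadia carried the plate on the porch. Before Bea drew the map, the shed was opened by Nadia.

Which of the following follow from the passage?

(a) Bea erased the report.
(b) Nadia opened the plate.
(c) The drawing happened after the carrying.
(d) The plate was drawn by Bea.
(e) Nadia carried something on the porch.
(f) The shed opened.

(a) Not entailed — 'was erasing' is progressive on an accomplishment; it does not entail the completed 'erased'.
(b) Not entailed — Nadia opened the shed, not the plate; the plate belongs to the carrying event.
(c) Entailed — the narrative places the carrying before the drawing.
(d) Not entailed — Bea drew the map, not the plate; the plate belongs to the carrying event.
(e) Entailed — generalizing the patient leaves a sub-description the original still satisfies.
(f) Entailed — 'Nadia opened the shed' is causative; it entails the inchoative 'the shed opened'.

(c), (e), (f)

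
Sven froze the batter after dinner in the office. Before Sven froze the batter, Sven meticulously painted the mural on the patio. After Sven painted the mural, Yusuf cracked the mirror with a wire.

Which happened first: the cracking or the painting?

the painting

The connectives place the painting before the cracking.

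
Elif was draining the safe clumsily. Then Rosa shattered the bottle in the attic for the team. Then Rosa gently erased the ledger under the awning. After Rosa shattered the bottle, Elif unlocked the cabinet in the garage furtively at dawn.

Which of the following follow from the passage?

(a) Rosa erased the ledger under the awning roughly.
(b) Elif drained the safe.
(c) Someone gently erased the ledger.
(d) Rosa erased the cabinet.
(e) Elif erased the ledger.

(a) Not entailed — 'roughly' adds a manner not in (and inconsistent with) the original.
(b) Not entailed — 'was draining' is progressive on an accomplishment; it does not entail the completed 'drained'.
(c) Entailed — this follows by dropping conjuncts from the erasing event's description.
(d) Not entailed — Rosa erased the ledger, not the cabinet; the cabinet belongs to the unlocking event.
(e) Not entailed — the passage has Rosa erasing the ledger, not Elif.

(c)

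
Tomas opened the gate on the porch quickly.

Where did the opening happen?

on the porch

'on the porch' marks the location of the opening event.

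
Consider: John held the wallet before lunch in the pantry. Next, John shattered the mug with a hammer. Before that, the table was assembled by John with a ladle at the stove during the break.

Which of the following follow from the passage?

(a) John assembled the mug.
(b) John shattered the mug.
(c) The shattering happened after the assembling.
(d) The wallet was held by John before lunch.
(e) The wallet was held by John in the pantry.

(b), (c), (d), (e)

(a) Not entailed — John assembled the table, not the mug; the mug belongs to the shattering event.
(b) Entailed — dropping 'with a hammer' leaves a sub-description the original still satisfies.
(c) Entailed — the narrative places the assembling before the shattering.
(d) Entailed — the original entails any weakening of itself; this just drops 'in the pantry'.
(e) Entailed — dropping 'before lunch' leaves a sub-description the original still satisfies.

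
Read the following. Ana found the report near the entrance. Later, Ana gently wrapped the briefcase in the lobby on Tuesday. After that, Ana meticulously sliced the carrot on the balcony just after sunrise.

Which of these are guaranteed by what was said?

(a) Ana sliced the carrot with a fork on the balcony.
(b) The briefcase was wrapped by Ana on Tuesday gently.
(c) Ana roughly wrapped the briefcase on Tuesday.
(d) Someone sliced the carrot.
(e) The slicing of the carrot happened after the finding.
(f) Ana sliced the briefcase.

(a) Not entailed — 'with a fork' adds information not in the original event.
(b) Entailed — the original entails any weakening of itself; this just drops 'in the lobby'.
(c) Not entailed — 'roughly' adds a manner not in (and inconsistent with) the original.
(d) Entailed — every conjunct here is already in the original slicing event.
(e) Entailed — the narrative places the finding before the slicing.
(f) Not entailed — Ana sliced the carrot, not the briefcase; the briefcase belongs to the wrapping event.

(b), (d), (e)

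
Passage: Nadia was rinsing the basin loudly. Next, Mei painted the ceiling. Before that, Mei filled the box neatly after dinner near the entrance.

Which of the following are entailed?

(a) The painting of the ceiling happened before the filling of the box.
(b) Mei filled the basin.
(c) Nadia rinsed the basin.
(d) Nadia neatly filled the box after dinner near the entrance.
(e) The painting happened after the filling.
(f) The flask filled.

(c), (e)

(a) Not entailed — the narrative places the filling before the painting, not after.
(b) Not entailed — Mei filled the box, not the basin; the basin belongs to the rinsing event.
(c) Entailed — 'rinse' is an activity; 'was rinsing' entails that some rinsing happened, so 'rinsed' holds.
(d) Not entailed — the passage has Mei filling the box, not Nadia.
(e) Entailed — the narrative places the filling before the painting.
(f) Not entailed — the box is what filled, not the flask.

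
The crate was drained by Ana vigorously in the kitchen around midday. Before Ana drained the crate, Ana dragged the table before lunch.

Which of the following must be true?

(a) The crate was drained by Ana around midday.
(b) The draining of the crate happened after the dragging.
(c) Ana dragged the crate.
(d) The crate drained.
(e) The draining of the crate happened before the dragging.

(a) Entailed — the original entails any weakening of itself; this just drops 'vigorously', 'in the kitchen'.
(b) Entailed — the narrative places the dragging before the draining.
(c) Not entailed — Ana dragged the table, not the crate; the crate belongs to the draining event.
(d) Entailed — 'Ana drained the crate' is causative; it entails the inchoative 'the crate drained'.
(e) Not entailed — the narrative places the dragging before the draining, not after.

(a), (b), (d)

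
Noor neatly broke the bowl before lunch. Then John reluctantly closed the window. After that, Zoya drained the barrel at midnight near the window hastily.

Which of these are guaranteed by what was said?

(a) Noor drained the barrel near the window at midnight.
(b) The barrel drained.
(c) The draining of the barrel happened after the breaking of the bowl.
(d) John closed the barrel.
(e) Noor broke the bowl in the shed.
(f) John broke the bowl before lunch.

(a) Not entailed — the passage has Zoya draining the barrel, not Noor.
(b) Entailed — 'Zoya drained the barrel' is causative; it entails the inchoative 'the barrel drained'.
(c) Entailed — the narrative places the breaking before the draining.
(d) Not entailed — John closed the window, not the barrel; the barrel belongs to the draining event.
(e) Not entailed — 'in the shed' adds information not in the original event.
(f) Not entailed — the passage has Noor breaking the bowl, not John.

(b), (c)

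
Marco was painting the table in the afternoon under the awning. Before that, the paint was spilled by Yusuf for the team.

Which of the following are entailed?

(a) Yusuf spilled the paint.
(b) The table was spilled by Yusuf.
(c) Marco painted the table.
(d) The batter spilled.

(a) Entailed — every conjunct here is already in the original spilling event.
(b) Not entailed — Yusuf spilled the paint, not the table; the table belongs to the painting event.
(c) Not entailed — 'was painting' is progressive on an accomplishment; it does not entail the completed 'painted'.
(d) Not entailed — the paint is what spilled, not the batter.

(a)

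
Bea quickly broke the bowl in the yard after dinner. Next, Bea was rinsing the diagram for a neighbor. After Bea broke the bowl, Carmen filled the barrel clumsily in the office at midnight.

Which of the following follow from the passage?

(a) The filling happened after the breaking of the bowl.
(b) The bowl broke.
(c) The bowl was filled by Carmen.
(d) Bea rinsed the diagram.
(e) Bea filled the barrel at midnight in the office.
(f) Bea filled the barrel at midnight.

(a) Entailed — the narrative places the breaking before the filling.
(b) Entailed — 'Bea broke the bowl' is causative; it entails the inchoative 'the bowl broke'.
(c) Not entailed — Carmen filled the barrel, not the bowl; the bowl belongs to the breaking event.
(d) Entailed — 'rinse' is an activity; 'was rinsing' entails that some rinsing happened, so 'rinsed' holds.
(e) Not entailed — the passage has Carmen filling the barrel, not Bea.
(f) Not entailed — the passage has Carmen filling the barrel, not Bea.

(a), (b), (d)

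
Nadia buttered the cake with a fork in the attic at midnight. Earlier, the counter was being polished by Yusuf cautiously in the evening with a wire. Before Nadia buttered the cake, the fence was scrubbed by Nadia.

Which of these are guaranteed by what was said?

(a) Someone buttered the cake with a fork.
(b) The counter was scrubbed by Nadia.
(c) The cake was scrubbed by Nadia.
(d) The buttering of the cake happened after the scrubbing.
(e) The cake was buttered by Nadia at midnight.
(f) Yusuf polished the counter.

(a), (d), (e), (f)

(a) Entailed — every conjunct here is already in the original buttering event.
(b) Not entailed — Nadia scrubbed the fence, not the counter; the counter belongs to the polishing event.
(c) Not entailed — Nadia scrubbed the fence, not the cake; the cake belongs to the buttering event.
(d) Entailed — the narrative places the scrubbing before the buttering.
(e) Entailed — this follows by dropping conjuncts from the buttering event's description.
(f) Entailed — 'polish' is an activity; 'was polishing' entails that some polishing happened, so 'polished' holds.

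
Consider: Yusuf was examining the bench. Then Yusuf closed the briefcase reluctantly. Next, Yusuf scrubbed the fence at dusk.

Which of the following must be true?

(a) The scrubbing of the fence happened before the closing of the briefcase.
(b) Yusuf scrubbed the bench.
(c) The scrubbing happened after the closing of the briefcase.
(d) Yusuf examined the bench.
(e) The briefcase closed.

(c), (d), (e)

(a) Not entailed — the narrative places the closing before the scrubbing, not after.
(b) Not entailed — Yusuf scrubbed the fence, not the bench; the bench belongs to the examining event.
(c) Entailed — the narrative places the closing before the scrubbing.
(d) Entailed — 'examine' is an activity; 'was examining' entails that some examining happened, so 'examined' holds.
(e) Entailed — 'Yusuf closed the briefcase' is causative; it entails the inchoative 'the briefcase closed'.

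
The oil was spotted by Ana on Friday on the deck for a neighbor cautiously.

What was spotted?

the oil

'the oil' marks the patient of the spotting event.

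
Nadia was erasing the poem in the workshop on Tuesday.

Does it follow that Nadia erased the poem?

no

'was erasing' is progressive; for an accomplishment like 'erase the poem', it doesn't entail completion.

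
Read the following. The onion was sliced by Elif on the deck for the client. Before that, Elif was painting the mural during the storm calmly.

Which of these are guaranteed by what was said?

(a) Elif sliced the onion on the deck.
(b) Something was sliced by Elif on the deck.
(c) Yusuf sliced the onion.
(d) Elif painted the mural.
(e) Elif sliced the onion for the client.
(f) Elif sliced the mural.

(a), (b), (e)

(a) Entailed — every conjunct here is already in the original slicing event.
(b) Entailed — the original entails any weakening of itself; this just drops 'for the client' and generalizes the patient.
(c) Not entailed — the passage has Elif slicing the onion, not Yusuf.
(d) Not entailed — 'was painting' is progressive on an accomplishment; it does not entail the completed 'painted'.
(e) Entailed — dropping 'on the deck' leaves a sub-description the original still satisfies.
(f) Not entailed — Elif sliced the onion, not the mural; the mural belongs to the painting event.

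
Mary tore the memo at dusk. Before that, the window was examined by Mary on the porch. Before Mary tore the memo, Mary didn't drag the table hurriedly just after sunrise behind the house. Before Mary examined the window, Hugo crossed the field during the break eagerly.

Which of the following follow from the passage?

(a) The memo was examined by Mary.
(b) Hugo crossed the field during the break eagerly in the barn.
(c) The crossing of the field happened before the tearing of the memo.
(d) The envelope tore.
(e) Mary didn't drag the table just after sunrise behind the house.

(a) Not entailed — Mary examined the window, not the memo; the memo belongs to the tearing event.
(b) Not entailed — 'in the barn' adds information not in the original event.
(c) Entailed — the narrative places the crossing before the tearing.
(d) Not entailed — the memo is what tore, not the envelope.
(e) Not entailed — dropping 'hurriedly' under negation is not valid — the original leaves open that Mary dragged the table some other way.

(c)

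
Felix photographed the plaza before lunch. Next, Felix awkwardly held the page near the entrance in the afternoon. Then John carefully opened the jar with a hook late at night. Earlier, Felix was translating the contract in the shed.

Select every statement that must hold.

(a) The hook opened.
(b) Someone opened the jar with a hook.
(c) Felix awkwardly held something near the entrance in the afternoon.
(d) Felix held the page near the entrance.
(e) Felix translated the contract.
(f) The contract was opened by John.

(b), (c), (d)

(a) Not entailed — the jar is what opened, not the hook.
(b) Entailed — this follows by dropping conjuncts from the opening event's description.
(c) Entailed — the original entails any weakening of itself; this just generalizes the patient.
(d) Entailed — every conjunct here is already in the original holding event.
(e) Not entailed — 'was translating' is progressive on an accomplishment; it does not entail the completed 'translated'.
(f) Not entailed — John opened the jar, not the contract; the contract belongs to the translating event.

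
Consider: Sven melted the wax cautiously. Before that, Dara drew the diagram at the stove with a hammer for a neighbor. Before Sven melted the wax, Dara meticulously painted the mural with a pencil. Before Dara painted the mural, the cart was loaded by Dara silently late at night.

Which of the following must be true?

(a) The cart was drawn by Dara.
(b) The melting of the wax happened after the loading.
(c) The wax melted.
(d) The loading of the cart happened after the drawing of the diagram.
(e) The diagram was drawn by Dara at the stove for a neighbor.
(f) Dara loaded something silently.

(a) Not entailed — Dara drew the diagram, not the cart; the cart belongs to the loading event.
(b) Entailed — the narrative places the loading before the melting.
(c) Entailed — 'Sven melted the wax' is causative; it entails the inchoative 'the wax melted'.
(d) Not entailed — the narrative doesn't order the drawing relative to the loading.
(e) Entailed — the original entails any weakening of itself; this just drops 'with a hammer'.
(f) Entailed — every conjunct here is already in the original loading event.

(b), (c), (e), (f)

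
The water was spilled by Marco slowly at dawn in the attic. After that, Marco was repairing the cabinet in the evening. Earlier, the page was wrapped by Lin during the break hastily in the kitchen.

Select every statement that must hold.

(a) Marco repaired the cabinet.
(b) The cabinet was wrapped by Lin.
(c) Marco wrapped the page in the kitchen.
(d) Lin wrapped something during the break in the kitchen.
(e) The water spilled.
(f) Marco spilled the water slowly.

(d), (e), (f)

(a) Not entailed — 'was repairing' is progressive on an accomplishment; it does not entail the completed 'repaired'.
(b) Not entailed — Lin wrapped the page, not the cabinet; the cabinet belongs to the repairing event.
(c) Not entailed — the passage has Lin wrapping the page, not Marco.
(d) Entailed — the original entails any weakening of itself; this just drops 'hastily' and generalizes the patient.
(e) Entailed — 'Marco spilled the water' is causative; it entails the inchoative 'the water spilled'.
(f) Entailed — this follows by dropping conjuncts from the spilling event's description.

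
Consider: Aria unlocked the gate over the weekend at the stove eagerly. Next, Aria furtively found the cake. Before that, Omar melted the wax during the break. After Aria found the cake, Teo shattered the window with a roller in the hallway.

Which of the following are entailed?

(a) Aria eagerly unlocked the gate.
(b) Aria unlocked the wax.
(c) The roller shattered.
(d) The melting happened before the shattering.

(a) Entailed — the original entails any weakening of itself; this just drops 'over the weekend', 'at the stove'.
(b) Not entailed — Aria unlocked the gate, not the wax; the wax belongs to the melting event.
(c) Not entailed — the window is what shattered, not the roller.
(d) Entailed — the narrative places the melting before the shattering.

(a), (d)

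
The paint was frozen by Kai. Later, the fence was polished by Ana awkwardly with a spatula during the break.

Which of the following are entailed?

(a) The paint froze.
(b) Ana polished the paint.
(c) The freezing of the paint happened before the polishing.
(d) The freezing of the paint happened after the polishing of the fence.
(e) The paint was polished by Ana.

(a) Entailed — 'Kai froze the paint' is causative; it entails the inchoative 'the paint froze'.
(b) Not entailed — Ana polished the fence, not the paint; the paint belongs to the freezing event.
(c) Entailed — the narrative places the freezing before the polishing.
(d) Not entailed — the narrative places the freezing before the polishing, not after.
(e) Not entailed — Ana polished the fence, not the paint; the paint belongs to the freezing event.

(a), (c)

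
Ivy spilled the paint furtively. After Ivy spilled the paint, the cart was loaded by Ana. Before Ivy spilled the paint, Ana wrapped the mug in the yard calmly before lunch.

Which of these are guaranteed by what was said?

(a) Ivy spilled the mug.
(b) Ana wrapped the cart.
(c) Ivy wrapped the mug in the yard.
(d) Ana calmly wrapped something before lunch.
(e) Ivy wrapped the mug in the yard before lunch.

(a) Not entailed — Ivy spilled the paint, not the mug; the mug belongs to the wrapping event.
(b) Not entailed — Ana wrapped the mug, not the cart; the cart belongs to the loading event.
(c) Not entailed — the passage has Ana wrapping the mug, not Ivy.
(d) Entailed — this follows by dropping conjuncts from the wrapping event's description.
(e) Not entailed — the passage has Ana wrapping the mug, not Ivy.

(d)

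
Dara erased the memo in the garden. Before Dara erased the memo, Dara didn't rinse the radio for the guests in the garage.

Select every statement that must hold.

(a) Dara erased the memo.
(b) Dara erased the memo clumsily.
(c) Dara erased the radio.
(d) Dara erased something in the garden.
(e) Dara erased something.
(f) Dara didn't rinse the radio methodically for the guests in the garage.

(a), (d), (e), (f)

(a) Entailed — the original entails any weakening of itself; this just drops 'in the garden'.
(b) Not entailed — 'clumsily' adds information not in the original event.
(c) Not entailed — Dara erased the memo, not the radio; the radio belongs to the rinsing event.
(d) Entailed — this follows by dropping conjuncts from the erasing event's description.
(e) Entailed — this follows by dropping conjuncts from the erasing event's description.
(f) Entailed — under negation, adding a further restriction is entailed: if no such rinsing event occurred, none occurred methodically either.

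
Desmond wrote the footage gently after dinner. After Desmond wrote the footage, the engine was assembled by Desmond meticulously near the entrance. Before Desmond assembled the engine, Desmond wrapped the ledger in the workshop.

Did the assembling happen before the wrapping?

The narrative orders the wrapping before the assembling.

no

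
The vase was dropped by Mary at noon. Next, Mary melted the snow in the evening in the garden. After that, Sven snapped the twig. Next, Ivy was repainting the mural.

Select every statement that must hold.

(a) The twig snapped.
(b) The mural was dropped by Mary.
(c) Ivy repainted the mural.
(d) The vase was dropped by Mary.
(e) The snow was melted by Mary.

(a), (d), (e)

(a) Entailed — 'Sven snapped the twig' is causative; it entails the inchoative 'the twig snapped'.
(b) Not entailed — Mary dropped the vase, not the mural; the mural belongs to the repainting event.
(c) Not entailed — 'was repainting' is progressive on an accomplishment; it does not entail the completed 'repainted'.
(d) Entailed — dropping 'at noon' leaves a sub-description the original still satisfies.
(e) Entailed — dropping 'in the garden', 'in the evening' leaves a sub-description the original still satisfies.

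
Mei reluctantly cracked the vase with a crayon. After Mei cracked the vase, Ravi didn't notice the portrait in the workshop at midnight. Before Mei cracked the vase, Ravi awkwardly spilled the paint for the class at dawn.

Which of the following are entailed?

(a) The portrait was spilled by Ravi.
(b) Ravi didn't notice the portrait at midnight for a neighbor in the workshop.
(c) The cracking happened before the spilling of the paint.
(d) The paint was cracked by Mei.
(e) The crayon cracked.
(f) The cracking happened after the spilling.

(b), (f)

(a) Not entailed — Ravi spilled the paint, not the portrait; the portrait belongs to the noticing event.
(b) Entailed — under negation, adding a further restriction is entailed: if no such noticing event occurred, none occurred for a neighbor either.
(c) Not entailed — the narrative places the spilling before the cracking, not after.
(d) Not entailed — Mei cracked the vase, not the paint; the paint belongs to the spilling event.
(e) Not entailed — the vase is what cracked, not the crayon.
(f) Entailed — the narrative places the spilling before the cracking.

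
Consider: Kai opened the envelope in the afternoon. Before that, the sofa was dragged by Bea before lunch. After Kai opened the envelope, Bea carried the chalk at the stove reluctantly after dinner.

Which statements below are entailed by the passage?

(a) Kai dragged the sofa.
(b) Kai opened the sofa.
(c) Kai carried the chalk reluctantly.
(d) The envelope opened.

(d)

(a) Not entailed — the passage has Bea dragging the sofa, not Kai.
(b) Not entailed — Kai opened the envelope, not the sofa; the sofa belongs to the dragging event.
(c) Not entailed — the passage has Bea carrying the chalk, not Kai.
(d) Entailed — 'Kai opened the envelope' is causative; it entails the inchoative 'the envelope opened'.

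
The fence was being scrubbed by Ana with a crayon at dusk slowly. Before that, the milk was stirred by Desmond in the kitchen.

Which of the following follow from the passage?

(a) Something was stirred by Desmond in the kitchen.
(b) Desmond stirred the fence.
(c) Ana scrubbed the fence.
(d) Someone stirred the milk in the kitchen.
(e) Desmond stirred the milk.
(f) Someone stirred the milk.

(a) Entailed — every conjunct here is already in the original stirring event.
(b) Not entailed — Desmond stirred the milk, not the fence; the fence belongs to the scrubbing event.
(c) Entailed — 'scrub' is an activity; 'was scrubbing' entails that some scrubbing happened, so 'scrubbed' holds.
(d) Entailed — every conjunct here is already in the original stirring event.
(e) Entailed — the original entails any weakening of itself; this just drops 'in the kitchen'.
(f) Entailed — dropping 'in the kitchen' and generalizing the agent leaves a sub-description the original still satisfies.

(a), (c), (d), (e), (f)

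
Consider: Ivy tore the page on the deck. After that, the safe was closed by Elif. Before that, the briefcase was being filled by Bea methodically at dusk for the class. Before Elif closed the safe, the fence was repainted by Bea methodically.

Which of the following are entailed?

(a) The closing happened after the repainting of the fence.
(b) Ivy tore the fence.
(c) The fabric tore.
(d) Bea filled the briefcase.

(a)

(a) Entailed — the narrative places the repainting before the closing.
(b) Not entailed — Ivy tore the page, not the fence; the fence belongs to the repainting event.
(c) Not entailed — the page is what tore, not the fabric.
(d) Not entailed — 'was filling' is progressive on an accomplishment; it does not entail the completed 'filled'.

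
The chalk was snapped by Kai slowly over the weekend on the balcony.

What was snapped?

'the chalk' marks the patient of the snapping event.

the chalk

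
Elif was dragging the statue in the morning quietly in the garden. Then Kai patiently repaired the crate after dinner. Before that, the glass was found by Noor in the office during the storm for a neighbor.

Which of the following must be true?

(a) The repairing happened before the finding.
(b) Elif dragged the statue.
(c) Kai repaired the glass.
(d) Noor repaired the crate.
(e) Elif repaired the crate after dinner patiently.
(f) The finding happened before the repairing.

(b), (f)

(a) Not entailed — the narrative places the finding before the repairing, not after.
(b) Entailed — 'drag' is an activity; 'was dragging' entails that some dragging happened, so 'dragged' holds.
(c) Not entailed — Kai repaired the crate, not the glass; the glass belongs to the finding event.
(d) Not entailed — the passage has Kai repairing the crate, not Noor.
(e) Not entailed — the passage has Kai repairing the crate, not Elif.
(f) Entailed — the narrative places the finding before the repairing.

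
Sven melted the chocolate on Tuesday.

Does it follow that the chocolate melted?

'Sven melted the chocolate' is the causative; it entails the inchoative 'the chocolate melted'.

yes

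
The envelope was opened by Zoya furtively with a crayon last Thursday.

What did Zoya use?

'with a crayon' marks the instrument of the opening event.

a crayon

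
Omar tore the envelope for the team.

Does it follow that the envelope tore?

'Omar tore the envelope' is the causative; it entails the inchoative 'the envelope tore'.

yes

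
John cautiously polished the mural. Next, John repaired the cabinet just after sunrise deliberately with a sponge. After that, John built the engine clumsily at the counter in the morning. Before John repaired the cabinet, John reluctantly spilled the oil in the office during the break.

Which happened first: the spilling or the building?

The connectives place the spilling before the building.

the spilling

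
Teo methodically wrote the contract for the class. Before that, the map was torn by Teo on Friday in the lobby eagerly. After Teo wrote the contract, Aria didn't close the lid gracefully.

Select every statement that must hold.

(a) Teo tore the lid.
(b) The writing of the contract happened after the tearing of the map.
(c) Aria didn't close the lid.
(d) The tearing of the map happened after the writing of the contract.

(b)

(a) Not entailed — Teo tore the map, not the lid; the lid belongs to the closing event.
(b) Entailed — the narrative places the tearing before the writing.
(c) Not entailed — dropping 'gracefully' under negation is not valid — the original leaves open that Aria closed the lid some other way.
(d) Not entailed — the narrative places the tearing before the writing, not after.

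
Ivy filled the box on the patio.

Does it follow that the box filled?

'Ivy filled the box' is the causative; it entails the inchoative 'the box filled'.

yes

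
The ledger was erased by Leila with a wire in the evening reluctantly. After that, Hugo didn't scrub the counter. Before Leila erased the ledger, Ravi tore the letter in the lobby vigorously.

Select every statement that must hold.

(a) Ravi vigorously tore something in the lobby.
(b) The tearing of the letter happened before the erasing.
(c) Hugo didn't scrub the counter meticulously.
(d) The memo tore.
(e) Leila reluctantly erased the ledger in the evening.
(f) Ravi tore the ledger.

(a), (b), (c), (e)

(a) Entailed — every conjunct here is already in the original tearing event.
(b) Entailed — the narrative places the tearing before the erasing.
(c) Entailed — under negation, adding a further restriction is entailed: if no such scrubbing event occurred, none occurred meticulously either.
(d) Not entailed — the letter is what tore, not the memo.
(e) Entailed — this follows by dropping conjuncts from the erasing event's description.
(f) Not entailed — Ravi tore the letter, not the ledger; the ledger belongs to the erasing event.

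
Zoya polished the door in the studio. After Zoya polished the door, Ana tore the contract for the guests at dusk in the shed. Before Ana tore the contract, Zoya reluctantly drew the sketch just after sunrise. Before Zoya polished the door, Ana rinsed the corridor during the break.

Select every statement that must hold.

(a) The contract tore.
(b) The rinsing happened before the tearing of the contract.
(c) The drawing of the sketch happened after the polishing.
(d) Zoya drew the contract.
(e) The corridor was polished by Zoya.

(a), (b)

(a) Entailed — 'Ana tore the contract' is causative; it entails the inchoative 'the contract tore'.
(b) Entailed — the narrative places the rinsing before the tearing.
(c) Not entailed — the narrative doesn't order the polishing relative to the drawing.
(d) Not entailed — Zoya drew the sketch, not the contract; the contract belongs to the tearing event.
(e) Not entailed — Zoya polished the door, not the corridor; the corridor belongs to the rinsing event.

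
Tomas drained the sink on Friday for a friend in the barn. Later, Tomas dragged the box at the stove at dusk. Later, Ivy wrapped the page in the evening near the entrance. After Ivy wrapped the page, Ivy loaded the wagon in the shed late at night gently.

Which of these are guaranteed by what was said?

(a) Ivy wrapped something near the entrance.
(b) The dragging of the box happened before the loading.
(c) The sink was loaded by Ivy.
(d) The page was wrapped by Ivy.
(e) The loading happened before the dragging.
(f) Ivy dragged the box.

(a) Entailed — dropping 'in the evening' and generalizing the patient leaves a sub-description the original still satisfies.
(b) Entailed — the narrative places the dragging before the loading.
(c) Not entailed — Ivy loaded the wagon, not the sink; the sink belongs to the draining event.
(d) Entailed — the original entails any weakening of itself; this just drops 'near the entrance', 'in the evening'.
(e) Not entailed — the narrative places the dragging before the loading, not after.
(f) Not entailed — the passage has Tomas dragging the box, not Ivy.

(a), (b), (d)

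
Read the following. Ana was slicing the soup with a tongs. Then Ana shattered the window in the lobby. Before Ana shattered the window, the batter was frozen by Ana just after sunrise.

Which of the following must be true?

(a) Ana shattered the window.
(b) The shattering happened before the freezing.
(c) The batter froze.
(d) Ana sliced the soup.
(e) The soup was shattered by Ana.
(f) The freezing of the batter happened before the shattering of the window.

(a), (c), (f)

(a) Entailed — the original entails any weakening of itself; this just drops 'in the lobby'.
(b) Not entailed — the narrative places the freezing before the shattering, not after.
(c) Entailed — 'Ana froze the batter' is causative; it entails the inchoative 'the batter froze'.
(d) Not entailed — 'was slicing' is progressive on an accomplishment; it does not entail the completed 'sliced'.
(e) Not entailed — Ana shattered the window, not the soup; the soup belongs to the slicing event.
(f) Entailed — the narrative places the freezing before the shattering.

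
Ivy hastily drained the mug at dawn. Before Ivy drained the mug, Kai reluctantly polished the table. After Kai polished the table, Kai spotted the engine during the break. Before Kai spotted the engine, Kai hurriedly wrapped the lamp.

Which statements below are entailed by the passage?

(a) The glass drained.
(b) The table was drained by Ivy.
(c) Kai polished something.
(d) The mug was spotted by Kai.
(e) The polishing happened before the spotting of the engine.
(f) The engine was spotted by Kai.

(c), (e), (f)

(a) Not entailed — the mug is what drained, not the glass.
(b) Not entailed — Ivy drained the mug, not the table; the table belongs to the polishing event.
(c) Entailed — the original entails any weakening of itself; this just drops 'reluctantly' and generalizes the patient.
(d) Not entailed — Kai spotted the engine, not the mug; the mug belongs to the draining event.
(e) Entailed — the narrative places the polishing before the spotting.
(f) Entailed — dropping 'during the break' leaves a sub-description the original still satisfies.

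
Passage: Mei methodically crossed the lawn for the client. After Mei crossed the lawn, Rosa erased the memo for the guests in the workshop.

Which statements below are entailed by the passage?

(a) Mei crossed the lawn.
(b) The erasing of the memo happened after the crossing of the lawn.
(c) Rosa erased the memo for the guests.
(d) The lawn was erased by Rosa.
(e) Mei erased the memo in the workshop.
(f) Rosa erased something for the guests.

(a) Entailed — the original entails any weakening of itself; this just drops 'methodically', 'for the client'.
(b) Entailed — the narrative places the crossing before the erasing.
(c) Entailed — the original entails any weakening of itself; this just drops 'in the workshop'.
(d) Not entailed — Rosa erased the memo, not the lawn; the lawn belongs to the crossing event.
(e) Not entailed — the passage has Rosa erasing the memo, not Mei.
(f) Entailed — dropping 'in the workshop' and generalizing the patient leaves a sub-description the original still satisfies.

(a), (b), (c), (f)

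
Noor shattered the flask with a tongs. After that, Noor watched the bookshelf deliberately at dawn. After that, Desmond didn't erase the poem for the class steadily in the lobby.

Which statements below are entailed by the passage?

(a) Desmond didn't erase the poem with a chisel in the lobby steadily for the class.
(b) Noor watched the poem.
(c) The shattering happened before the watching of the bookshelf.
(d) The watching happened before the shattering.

(a), (c)

(a) Entailed — under negation, adding a further restriction is entailed: if no such erasing event occurred, none occurred with a chisel either.
(b) Not entailed — Noor watched the bookshelf, not the poem; the poem belongs to the erasing event.
(c) Entailed — the narrative places the shattering before the watching.
(d) Not entailed — the narrative places the shattering before the watching, not after.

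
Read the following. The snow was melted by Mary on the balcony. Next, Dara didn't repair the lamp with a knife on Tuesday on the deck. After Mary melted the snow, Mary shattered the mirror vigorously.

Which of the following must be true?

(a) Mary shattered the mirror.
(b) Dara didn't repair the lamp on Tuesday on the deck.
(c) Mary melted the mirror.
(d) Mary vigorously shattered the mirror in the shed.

(a)

(a) Entailed — dropping 'vigorously' leaves a sub-description the original still satisfies.
(b) Not entailed — dropping 'with a knife' under negation is not valid — the original leaves open that Dara repaired the lamp some other way.
(c) Not entailed — Mary melted the snow, not the mirror; the mirror belongs to the shattering event.
(d) Not entailed — 'in the shed' adds information not in the original event.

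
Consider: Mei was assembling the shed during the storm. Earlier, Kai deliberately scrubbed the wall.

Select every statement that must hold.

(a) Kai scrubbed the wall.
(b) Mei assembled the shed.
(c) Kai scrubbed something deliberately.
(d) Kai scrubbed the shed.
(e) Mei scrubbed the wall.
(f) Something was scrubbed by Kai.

(a) Entailed — this follows by dropping conjuncts from the scrubbing event's description.
(b) Not entailed — 'was assembling' is progressive on an accomplishment; it does not entail the completed 'assembled'.
(c) Entailed — the original entails any weakening of itself; this just generalizes the patient.
(d) Not entailed — Kai scrubbed the wall, not the shed; the shed belongs to the assembling event.
(e) Not entailed — the passage has Kai scrubbing the wall, not Mei.
(f) Entailed — the original entails any weakening of itself; this just drops 'deliberately' and generalizes the patient.

(a), (c), (f)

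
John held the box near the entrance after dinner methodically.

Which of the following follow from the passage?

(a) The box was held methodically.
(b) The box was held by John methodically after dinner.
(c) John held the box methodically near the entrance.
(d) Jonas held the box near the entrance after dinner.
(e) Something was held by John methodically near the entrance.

(a), (b), (c), (e)

(a) Entailed — dropping 'near the entrance', 'after dinner' and generalizing the agent leaves a sub-description the original still satisfies.
(b) Entailed — dropping 'near the entrance' leaves a sub-description the original still satisfies.
(c) Entailed — dropping 'after dinner' leaves a sub-description the original still satisfies.
(d) Not entailed — the passage has John holding the box, not Jonas.
(e) Entailed — the original entails any weakening of itself; this just drops 'after dinner' and generalizes the patient.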